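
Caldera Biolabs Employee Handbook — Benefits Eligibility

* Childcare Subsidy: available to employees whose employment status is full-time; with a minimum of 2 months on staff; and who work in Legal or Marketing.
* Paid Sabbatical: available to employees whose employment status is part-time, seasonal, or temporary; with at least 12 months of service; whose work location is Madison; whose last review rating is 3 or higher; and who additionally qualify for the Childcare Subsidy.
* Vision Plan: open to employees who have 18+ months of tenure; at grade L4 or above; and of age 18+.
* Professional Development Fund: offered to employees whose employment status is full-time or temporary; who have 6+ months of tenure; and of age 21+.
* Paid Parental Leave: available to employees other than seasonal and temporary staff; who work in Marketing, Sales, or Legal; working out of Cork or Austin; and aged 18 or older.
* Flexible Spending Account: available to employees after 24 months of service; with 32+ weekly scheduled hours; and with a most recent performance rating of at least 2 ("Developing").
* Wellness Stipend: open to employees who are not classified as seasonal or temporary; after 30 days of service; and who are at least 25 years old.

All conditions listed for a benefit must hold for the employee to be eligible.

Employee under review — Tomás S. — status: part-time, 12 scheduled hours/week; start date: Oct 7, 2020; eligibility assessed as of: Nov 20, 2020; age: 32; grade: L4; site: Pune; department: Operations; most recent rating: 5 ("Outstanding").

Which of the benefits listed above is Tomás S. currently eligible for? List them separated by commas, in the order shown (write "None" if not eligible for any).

Wellness Stipend

Service from Oct 7, 2020 to Nov 20, 2020: 44 days.
Childcare Subsidy — status part-time ✗ (requires full-time) → not eligible.
Paid Sabbatical — status part-time ✓; service 44 days < 12 months (≈360 days) ✗ → not eligible.
Vision Plan — service 44 days < 18 months (≈540 days) ✗ → not eligible.
Professional Development Fund — status part-time ✗ (requires full-time or temporary) → not eligible.
Paid Parental Leave — status part-time ✓ (not excluded); dept Operations ✗ → not eligible.
Flexible Spending Account — service 44 days < 24 months (≈720 days) ✗ → not eligible.
Wellness Stipend — status part-time ✓ (not excluded); service 44 days ≥ 30 days ✓; age 32 ≥ 25 ✓ → eligible.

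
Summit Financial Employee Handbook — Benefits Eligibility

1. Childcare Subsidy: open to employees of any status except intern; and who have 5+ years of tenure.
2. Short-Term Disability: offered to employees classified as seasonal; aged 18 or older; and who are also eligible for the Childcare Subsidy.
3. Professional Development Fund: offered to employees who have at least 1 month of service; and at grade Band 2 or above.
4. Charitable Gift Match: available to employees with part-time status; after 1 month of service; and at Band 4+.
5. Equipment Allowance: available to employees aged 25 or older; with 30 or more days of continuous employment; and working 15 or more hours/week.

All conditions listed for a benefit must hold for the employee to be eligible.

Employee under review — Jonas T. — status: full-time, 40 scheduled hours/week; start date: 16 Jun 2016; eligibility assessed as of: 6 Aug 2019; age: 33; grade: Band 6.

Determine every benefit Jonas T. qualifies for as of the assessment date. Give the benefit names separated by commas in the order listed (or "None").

Professional Development Fund, Equipment Allowance

Service from 16 Jun 2016 to 6 Aug 2019: 1146 days.
Childcare Subsidy — status full-time ✓ (not excluded); service 1146 days < 5 years (≈1825 days) ✗ → not eligible.
Short-Term Disability — status full-time ✗ (requires seasonal) → not eligible.
Professional Development Fund — service 1146 days ≥ 1 month (≈30 days) ✓; grade Band 6 ≥ Band 2 ✓ → eligible.
Charitable Gift Match — status full-time ✗ (requires part-time) → not eligible.
Equipment Allowance — age 33 ≥ 25 ✓; service 1146 days ≥ 30 days ✓; 40 hrs/wk ≥ 15 ✓ → eligible.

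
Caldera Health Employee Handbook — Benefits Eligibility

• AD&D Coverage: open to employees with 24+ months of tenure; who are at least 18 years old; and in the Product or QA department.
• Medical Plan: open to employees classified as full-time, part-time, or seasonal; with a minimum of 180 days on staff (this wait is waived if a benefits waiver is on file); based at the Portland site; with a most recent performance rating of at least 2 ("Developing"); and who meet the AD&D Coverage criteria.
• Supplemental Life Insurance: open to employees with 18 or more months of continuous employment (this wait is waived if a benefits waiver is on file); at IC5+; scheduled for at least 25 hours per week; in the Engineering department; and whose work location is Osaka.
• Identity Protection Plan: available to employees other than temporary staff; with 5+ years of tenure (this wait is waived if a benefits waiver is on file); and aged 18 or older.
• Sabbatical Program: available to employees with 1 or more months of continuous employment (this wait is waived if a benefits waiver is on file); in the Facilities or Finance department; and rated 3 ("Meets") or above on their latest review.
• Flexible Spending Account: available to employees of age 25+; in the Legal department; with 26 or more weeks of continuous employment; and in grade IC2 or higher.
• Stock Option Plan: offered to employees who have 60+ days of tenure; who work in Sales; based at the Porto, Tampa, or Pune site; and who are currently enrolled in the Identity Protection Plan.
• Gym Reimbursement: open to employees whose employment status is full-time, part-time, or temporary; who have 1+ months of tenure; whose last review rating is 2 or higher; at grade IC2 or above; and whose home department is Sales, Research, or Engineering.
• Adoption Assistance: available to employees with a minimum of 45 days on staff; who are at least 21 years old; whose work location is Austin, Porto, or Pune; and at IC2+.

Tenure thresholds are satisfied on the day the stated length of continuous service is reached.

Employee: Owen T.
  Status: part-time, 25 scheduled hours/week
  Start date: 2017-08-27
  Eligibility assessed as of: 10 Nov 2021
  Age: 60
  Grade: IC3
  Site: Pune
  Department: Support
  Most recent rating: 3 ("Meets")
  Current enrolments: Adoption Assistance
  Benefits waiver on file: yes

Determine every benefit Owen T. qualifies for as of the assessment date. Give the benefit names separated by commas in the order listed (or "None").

Identity Protection Plan, Adoption Assistance

Service from 2017-08-27 to 10 Nov 2021: 1536 days.
AD&D Coverage — service 1536 days ≥ 24 months (≈720 days) ✓; age 60 ≥ 18 ✓; dept Support ✗ → not eligible.
Medical Plan — status part-time ✓; benefits waiver on file ✓; site Pune ✗ (not Portland) → not eligible.
Supplemental Life Insurance — benefits waiver on file ✓; grade IC3 < IC5 ✗ → not eligible.
Identity Protection Plan — status part-time ✓ (not excluded); benefits waiver on file ✓; age 60 ≥ 18 ✓ → eligible.
Sabbatical Program — benefits waiver on file ✓; dept Support ✗ → not eligible.
Flexible Spending Account — age 60 ≥ 25 ✓; dept Support ✗ → not eligible.
Stock Option Plan — service 1536 days ≥ 60 days ✓; dept Support ✗ → not eligible.
Gym Reimbursement — status part-time ✓; service 1536 days ≥ 1 month (≈30 days) ✓; rating 3 ≥ 2 ✓; grade IC3 ≥ IC2 ✓; dept Support ✗ → not eligible.
Adoption Assistance — service 1536 days ≥ 45 days ✓; age 60 ≥ 21 ✓; site Pune ✓; grade IC3 ≥ IC2 ✓ → eligible.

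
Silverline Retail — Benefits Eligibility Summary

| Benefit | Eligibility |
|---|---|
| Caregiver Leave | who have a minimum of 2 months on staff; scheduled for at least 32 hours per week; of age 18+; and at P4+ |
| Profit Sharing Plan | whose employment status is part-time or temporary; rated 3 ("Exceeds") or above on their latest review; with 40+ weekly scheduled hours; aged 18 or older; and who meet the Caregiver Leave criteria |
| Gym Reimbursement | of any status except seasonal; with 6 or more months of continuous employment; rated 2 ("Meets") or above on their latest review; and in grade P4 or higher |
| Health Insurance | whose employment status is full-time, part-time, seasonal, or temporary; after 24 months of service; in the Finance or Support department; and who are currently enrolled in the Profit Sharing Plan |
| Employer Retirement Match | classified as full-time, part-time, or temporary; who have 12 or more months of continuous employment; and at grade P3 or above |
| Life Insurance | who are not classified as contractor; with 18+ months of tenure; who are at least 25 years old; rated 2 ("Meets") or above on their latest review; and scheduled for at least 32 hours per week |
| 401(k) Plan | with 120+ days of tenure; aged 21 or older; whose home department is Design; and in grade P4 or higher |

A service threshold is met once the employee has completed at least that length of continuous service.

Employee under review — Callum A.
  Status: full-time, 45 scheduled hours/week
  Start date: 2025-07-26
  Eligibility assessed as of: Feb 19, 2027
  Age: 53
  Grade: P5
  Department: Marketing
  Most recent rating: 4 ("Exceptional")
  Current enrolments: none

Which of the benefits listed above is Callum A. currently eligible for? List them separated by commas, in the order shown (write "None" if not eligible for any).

Service from 2025-07-26 to Feb 19, 2027: 573 days.
Caregiver Leave — service 573 days ≥ 2 months (≈60 days) ✓; 45 hrs/wk ≥ 32 ✓; age 53 ≥ 18 ✓; grade P5 ≥ P4 ✓ → eligible.
Profit Sharing Plan — status full-time ✗ (requires part-time or temporary) → not eligible.
Gym Reimbursement — status full-time ✓ (not excluded); service 573 days ≥ 6 months (≈180 days) ✓; rating 4 ≥ 2 ✓; grade P5 ≥ P4 ✓ → eligible.
Health Insurance — status full-time ✓; service 573 days < 24 months (≈720 days) ✗ → not eligible.
Employer Retirement Match — status full-time ✓; service 573 days ≥ 12 months (≈360 days) ✓; grade P5 ≥ P3 ✓ → eligible.
Life Insurance — status full-time ✓ (not excluded); service 573 days ≥ 18 months (≈540 days) ✓; age 53 ≥ 25 ✓; rating 4 ≥ 2 ✓; 45 hrs/wk ≥ 32 ✓ → eligible.
401(k) Plan — service 573 days ≥ 120 days ✓; age 53 ≥ 21 ✓; dept Marketing ✗ → not eligible.

Caregiver Leave, Gym Reimbursement, Employer Retirement Match, Life Insurance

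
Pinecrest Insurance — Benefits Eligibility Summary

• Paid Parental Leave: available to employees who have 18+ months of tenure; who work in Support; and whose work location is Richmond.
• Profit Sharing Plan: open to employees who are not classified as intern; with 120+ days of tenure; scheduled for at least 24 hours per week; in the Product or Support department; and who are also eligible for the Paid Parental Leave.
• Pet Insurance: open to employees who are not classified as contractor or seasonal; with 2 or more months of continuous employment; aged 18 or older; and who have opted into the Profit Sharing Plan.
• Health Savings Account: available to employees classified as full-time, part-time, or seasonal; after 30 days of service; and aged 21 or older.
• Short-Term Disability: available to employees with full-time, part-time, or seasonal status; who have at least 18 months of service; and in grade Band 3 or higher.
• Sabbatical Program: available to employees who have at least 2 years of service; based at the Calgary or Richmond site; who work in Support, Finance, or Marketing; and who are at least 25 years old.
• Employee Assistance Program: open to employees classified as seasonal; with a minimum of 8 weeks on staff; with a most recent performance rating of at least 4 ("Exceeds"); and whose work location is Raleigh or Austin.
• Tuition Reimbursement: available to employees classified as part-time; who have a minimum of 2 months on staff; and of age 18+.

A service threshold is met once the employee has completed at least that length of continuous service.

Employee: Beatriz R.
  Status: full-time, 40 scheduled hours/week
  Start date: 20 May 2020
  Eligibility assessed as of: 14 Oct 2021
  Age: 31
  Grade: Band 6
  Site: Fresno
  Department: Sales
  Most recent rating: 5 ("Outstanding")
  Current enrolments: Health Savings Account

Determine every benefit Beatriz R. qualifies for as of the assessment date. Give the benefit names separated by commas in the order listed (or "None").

Service from 20 May 2020 to 14 Oct 2021: 512 days.
Paid Parental Leave — service 512 days < 18 months (≈540 days) ✗ → not eligible.
Profit Sharing Plan — status full-time ✓ (not excluded); service 512 days ≥ 120 days ✓; 40 hrs/wk ≥ 24 ✓; dept Sales ✗ → not eligible.
Pet Insurance — status full-time ✓ (not excluded); service 512 days ≥ 2 months (≈60 days) ✓; age 31 ≥ 18 ✓; not enrolled in Profit Sharing Plan ✗ → not eligible.
Health Savings Account — status full-time ✓; service 512 days ≥ 30 days ✓; age 31 ≥ 21 ✓ → eligible.
Short-Term Disability — status full-time ✓; service 512 days < 18 months (≈540 days) ✗ → not eligible.
Sabbatical Program — service 512 days < 2 years (≈730 days) ✗ → not eligible.
Employee Assistance Program — status full-time ✗ (requires seasonal) → not eligible.
Tuition Reimbursement — status full-time ✗ (requires part-time) → not eligible.

Health Savings Account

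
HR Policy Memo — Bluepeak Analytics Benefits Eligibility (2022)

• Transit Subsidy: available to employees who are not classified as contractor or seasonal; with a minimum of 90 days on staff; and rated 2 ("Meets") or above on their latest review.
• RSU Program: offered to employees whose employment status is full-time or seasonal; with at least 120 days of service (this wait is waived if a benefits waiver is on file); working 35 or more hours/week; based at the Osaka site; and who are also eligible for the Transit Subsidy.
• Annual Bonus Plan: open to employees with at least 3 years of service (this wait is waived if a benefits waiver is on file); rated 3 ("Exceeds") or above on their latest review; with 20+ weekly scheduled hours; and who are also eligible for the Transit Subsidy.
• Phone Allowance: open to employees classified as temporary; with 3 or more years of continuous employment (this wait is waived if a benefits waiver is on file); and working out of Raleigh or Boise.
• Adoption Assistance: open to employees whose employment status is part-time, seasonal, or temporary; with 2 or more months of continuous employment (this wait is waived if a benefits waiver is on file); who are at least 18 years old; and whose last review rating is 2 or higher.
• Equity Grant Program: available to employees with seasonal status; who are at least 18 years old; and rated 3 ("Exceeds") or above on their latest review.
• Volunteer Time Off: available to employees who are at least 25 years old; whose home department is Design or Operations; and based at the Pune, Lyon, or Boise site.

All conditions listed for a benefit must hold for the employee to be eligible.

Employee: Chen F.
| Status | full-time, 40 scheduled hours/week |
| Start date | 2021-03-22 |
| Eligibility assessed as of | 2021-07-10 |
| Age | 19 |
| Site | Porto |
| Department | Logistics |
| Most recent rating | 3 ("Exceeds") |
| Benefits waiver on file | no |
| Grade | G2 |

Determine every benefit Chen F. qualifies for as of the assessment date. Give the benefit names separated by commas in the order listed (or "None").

Transit Subsidy

Service from 2021-03-22 to 2021-07-10: 110 days.
Transit Subsidy — status full-time ✓ (not excluded); service 110 days ≥ 90 days ✓; rating 3 ≥ 2 ✓ → eligible.
RSU Program — status full-time ✓; no waiver, service 110 days < 120 days ✗ → not eligible.
Annual Bonus Plan — no waiver, service 110 days < 3 years (≈1095 days) ✗ → not eligible.
Phone Allowance — status full-time ✗ (requires temporary) → not eligible.
Adoption Assistance — status full-time ✗ (requires part-time, seasonal, or temporary) → not eligible.
Equity Grant Program — status full-time ✗ (requires seasonal) → not eligible.
Volunteer Time Off — age 19 < 25 ✗ → not eligible.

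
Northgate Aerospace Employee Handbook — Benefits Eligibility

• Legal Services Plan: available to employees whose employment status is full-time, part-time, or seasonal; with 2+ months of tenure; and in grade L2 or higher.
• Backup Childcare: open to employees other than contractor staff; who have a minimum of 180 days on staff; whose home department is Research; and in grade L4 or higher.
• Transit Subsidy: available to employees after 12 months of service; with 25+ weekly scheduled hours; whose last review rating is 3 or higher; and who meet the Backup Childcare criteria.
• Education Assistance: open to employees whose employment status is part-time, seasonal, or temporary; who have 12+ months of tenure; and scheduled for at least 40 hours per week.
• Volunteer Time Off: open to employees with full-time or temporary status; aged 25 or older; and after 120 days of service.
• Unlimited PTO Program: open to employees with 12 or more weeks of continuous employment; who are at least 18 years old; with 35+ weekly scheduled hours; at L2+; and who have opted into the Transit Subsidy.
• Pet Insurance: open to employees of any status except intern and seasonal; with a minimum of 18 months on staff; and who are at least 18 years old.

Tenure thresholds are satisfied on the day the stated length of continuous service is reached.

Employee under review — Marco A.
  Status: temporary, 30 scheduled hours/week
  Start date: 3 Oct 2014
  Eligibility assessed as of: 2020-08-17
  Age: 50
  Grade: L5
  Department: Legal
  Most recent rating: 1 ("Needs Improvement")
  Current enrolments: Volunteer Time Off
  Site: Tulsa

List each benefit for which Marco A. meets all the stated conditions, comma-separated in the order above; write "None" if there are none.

Volunteer Time Off, Pet Insurance

Service from 3 Oct 2014 to 2020-08-17: 2145 days.
Legal Services Plan — status temporary ✗ (requires full-time, part-time, or seasonal) → not eligible.
Backup Childcare — status temporary ✓ (not excluded); service 2145 days ≥ 180 days ✓; dept Legal ✗ → not eligible.
Transit Subsidy — service 2145 days ≥ 12 months (≈360 days) ✓; 30 hrs/wk ≥ 25 ✓; rating 1 < 3 ✗ → not eligible.
Education Assistance — status temporary ✓; service 2145 days ≥ 12 months (≈360 days) ✓; 30 hrs/wk < 40 ✗ → not eligible.
Volunteer Time Off — status temporary ✓; age 50 ≥ 25 ✓; service 2145 days ≥ 120 days ✓ → eligible.
Unlimited PTO Program — service 2145 days ≥ 12 weeks (≈84 days) ✓; age 50 ≥ 18 ✓; 30 hrs/wk < 35 ✗ → not eligible.
Pet Insurance — status temporary ✓ (not excluded); service 2145 days ≥ 18 months (≈540 days) ✓; age 50 ≥ 18 ✓ → eligible.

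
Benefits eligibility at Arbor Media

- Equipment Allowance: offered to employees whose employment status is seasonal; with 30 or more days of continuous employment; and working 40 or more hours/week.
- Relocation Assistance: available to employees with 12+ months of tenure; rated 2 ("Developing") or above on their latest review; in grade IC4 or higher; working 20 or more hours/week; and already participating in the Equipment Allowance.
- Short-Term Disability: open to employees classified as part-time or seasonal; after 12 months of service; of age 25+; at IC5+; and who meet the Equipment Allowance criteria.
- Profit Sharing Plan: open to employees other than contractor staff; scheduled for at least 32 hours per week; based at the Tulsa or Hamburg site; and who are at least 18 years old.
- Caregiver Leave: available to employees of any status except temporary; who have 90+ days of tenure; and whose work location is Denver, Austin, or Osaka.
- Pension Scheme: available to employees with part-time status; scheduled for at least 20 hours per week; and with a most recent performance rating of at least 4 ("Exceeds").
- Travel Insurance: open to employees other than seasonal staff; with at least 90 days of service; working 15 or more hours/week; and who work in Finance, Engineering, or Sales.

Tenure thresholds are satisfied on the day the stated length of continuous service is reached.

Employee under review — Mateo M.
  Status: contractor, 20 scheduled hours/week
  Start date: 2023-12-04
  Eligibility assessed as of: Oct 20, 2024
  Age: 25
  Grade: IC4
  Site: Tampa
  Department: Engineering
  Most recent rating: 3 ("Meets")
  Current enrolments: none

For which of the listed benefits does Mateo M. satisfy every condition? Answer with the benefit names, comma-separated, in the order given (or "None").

Travel Insurance

Service from 2023-12-04 to Oct 20, 2024: 321 days.
Equipment Allowance — status contractor ✗ (requires seasonal) → not eligible.
Relocation Assistance — service 321 days < 12 months (≈360 days) ✗ → not eligible.
Short-Term Disability — status contractor ✗ (requires part-time or seasonal) → not eligible.
Profit Sharing Plan — status contractor ✗ (excluded) → not eligible.
Caregiver Leave — status contractor ✓ (not excluded); service 321 days ≥ 90 days ✓; site Tampa ✗ (not Denver, Austin, or Osaka) → not eligible.
Pension Scheme — status contractor ✗ (requires part-time) → not eligible.
Travel Insurance — status contractor ✓ (not excluded); service 321 days ≥ 90 days ✓; 20 hrs/wk ≥ 15 ✓; dept Engineering ✓ → eligible.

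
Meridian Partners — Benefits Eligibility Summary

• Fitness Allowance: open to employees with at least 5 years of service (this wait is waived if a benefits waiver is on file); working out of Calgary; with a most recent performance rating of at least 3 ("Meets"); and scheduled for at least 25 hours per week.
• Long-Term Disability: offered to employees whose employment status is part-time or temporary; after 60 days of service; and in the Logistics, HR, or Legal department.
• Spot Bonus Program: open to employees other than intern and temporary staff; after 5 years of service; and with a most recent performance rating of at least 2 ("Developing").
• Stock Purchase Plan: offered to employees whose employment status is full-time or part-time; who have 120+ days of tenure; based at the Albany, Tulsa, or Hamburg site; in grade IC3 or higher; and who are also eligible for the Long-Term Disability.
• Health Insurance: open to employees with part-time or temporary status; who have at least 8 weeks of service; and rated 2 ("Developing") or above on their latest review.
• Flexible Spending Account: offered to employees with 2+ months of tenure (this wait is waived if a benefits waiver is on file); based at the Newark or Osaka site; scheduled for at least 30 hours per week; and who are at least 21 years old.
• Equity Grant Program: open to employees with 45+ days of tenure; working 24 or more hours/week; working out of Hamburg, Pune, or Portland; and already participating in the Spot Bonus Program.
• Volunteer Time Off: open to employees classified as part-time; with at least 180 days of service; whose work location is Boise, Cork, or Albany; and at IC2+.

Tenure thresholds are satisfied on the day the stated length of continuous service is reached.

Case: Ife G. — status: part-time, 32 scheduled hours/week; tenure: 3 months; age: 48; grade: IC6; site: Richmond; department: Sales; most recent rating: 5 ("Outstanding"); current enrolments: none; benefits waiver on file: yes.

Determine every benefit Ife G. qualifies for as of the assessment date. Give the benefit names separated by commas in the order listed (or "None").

Fitness Allowance — benefits waiver on file ✓; site Richmond ✗ (not Calgary) → not eligible.
Long-Term Disability — status part-time ✓; service 3 months ≥ 60 days ✓; dept Sales ✗ → not eligible.
Spot Bonus Program — status part-time ✓ (not excluded); service 3 months < 5 years (≈1825 days) ✗ → not eligible.
Stock Purchase Plan — status part-time ✓; service 3 months < 120 days ✗ → not eligible.
Health Insurance — status part-time ✓; service 3 months ≥ 8 weeks (≈56 days) ✓; rating 5 ≥ 2 ✓ → eligible.
Flexible Spending Account — benefits waiver on file ✓; site Richmond ✗ (not Newark or Osaka) → not eligible.
Equity Grant Program — service 3 months ≥ 45 days ✓; 32 hrs/wk ≥ 24 ✓; site Richmond ✗ (not Hamburg, Pune, or Portland) → not eligible.
Volunteer Time Off — status part-time ✓; service 3 months < 180 days ✗ → not eligible.

Health Insurance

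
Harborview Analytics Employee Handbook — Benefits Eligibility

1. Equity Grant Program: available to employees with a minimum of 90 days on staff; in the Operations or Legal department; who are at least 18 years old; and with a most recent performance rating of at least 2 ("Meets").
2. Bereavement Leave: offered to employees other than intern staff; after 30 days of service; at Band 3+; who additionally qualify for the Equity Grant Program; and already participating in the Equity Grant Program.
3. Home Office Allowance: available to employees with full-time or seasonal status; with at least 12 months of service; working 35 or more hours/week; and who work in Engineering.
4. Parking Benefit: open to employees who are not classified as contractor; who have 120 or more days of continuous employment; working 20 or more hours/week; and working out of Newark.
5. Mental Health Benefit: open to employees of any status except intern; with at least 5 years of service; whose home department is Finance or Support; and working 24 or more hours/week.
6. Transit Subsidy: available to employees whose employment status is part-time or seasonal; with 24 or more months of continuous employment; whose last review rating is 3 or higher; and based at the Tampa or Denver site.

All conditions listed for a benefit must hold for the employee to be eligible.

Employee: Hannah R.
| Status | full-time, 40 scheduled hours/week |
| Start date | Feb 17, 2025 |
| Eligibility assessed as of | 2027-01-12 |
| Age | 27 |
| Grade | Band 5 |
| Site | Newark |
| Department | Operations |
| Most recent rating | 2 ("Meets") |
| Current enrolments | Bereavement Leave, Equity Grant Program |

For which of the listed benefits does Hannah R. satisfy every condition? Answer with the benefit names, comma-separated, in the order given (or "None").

Service from Feb 17, 2025 to 2027-01-12: 694 days.
Equity Grant Program — service 694 days ≥ 90 days ✓; dept Operations ✓; age 27 ≥ 18 ✓; rating 2 ≥ 2 ✓ → eligible.
Bereavement Leave — status full-time ✓ (not excluded); service 694 days ≥ 30 days ✓; grade Band 5 ≥ Band 3 ✓; eligible for Equity Grant Program ✓; enrolled in Equity Grant Program ✓ → eligible.
Home Office Allowance — status full-time ✓; service 694 days ≥ 12 months (≈360 days) ✓; 40 hrs/wk ≥ 35 ✓; dept Operations ✗ → not eligible.
Parking Benefit — status full-time ✓ (not excluded); service 694 days ≥ 120 days ✓; 40 hrs/wk ≥ 20 ✓; site Newark ✓ → eligible.
Mental Health Benefit — status full-time ✓ (not excluded); service 694 days < 5 years (≈1825 days) ✗ → not eligible.
Transit Subsidy — status full-time ✗ (requires part-time or seasonal) → not eligible.

Equity Grant Program, Bereavement Leave, Parking Benefit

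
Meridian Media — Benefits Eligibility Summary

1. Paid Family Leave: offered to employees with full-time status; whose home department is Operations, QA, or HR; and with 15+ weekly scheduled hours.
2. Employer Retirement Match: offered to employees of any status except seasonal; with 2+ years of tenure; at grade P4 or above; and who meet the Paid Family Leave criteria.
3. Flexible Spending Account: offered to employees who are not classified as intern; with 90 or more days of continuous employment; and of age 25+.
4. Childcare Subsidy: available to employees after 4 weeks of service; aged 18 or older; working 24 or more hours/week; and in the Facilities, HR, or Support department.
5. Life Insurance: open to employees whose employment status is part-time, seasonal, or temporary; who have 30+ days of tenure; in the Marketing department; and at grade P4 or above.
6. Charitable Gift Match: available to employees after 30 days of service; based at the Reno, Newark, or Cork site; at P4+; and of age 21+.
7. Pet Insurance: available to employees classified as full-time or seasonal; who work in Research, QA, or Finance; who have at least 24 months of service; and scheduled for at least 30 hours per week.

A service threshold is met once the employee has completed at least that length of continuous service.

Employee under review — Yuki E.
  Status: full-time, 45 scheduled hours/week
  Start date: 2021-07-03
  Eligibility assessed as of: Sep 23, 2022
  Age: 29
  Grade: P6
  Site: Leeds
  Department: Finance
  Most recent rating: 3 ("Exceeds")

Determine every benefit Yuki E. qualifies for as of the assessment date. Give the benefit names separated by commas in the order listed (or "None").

Flexible Spending Account

Service from 2021-07-03 to Sep 23, 2022: 447 days.
Paid Family Leave — status full-time ✓; dept Finance ✗ → not eligible.
Employer Retirement Match — status full-time ✓ (not excluded); service 447 days < 2 years (≈730 days) ✗ → not eligible.
Flexible Spending Account — status full-time ✓ (not excluded); service 447 days ≥ 90 days ✓; age 29 ≥ 25 ✓ → eligible.
Childcare Subsidy — service 447 days ≥ 4 weeks (≈28 days) ✓; age 29 ≥ 18 ✓; 45 hrs/wk ≥ 24 ✓; dept Finance ✗ → not eligible.
Life Insurance — status full-time ✗ (requires part-time, seasonal, or temporary) → not eligible.
Charitable Gift Match — service 447 days ≥ 30 days ✓; site Leeds ✗ (not Reno, Newark, or Cork) → not eligible.
Pet Insurance — status full-time ✓; dept Finance ✓; service 447 days < 24 months (≈720 days) ✗ → not eligible.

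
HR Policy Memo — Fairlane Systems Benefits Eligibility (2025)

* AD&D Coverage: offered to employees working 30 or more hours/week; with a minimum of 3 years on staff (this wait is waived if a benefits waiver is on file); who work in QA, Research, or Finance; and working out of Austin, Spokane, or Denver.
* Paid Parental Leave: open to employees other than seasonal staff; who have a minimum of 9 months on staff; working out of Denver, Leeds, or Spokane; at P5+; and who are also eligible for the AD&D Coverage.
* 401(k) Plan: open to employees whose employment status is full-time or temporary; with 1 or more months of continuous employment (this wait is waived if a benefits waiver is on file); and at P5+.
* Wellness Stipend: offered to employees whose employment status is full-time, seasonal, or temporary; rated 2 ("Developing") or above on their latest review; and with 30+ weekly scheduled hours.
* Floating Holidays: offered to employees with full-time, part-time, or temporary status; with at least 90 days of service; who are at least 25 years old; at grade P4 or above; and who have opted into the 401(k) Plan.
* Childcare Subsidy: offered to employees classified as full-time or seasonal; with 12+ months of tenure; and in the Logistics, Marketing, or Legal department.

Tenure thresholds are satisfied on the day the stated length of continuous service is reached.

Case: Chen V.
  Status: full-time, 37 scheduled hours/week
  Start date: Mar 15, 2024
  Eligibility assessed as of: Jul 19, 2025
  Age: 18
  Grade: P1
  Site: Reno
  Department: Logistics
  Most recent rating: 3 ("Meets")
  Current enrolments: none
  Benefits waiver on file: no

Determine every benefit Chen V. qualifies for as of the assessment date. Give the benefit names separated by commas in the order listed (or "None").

Wellness Stipend, Childcare Subsidy

Service from Mar 15, 2024 to Jul 19, 2025: 491 days.
AD&D Coverage — 37 hrs/wk ≥ 30 ✓; no waiver, service 491 days < 3 years (≈1095 days) ✗ → not eligible.
Paid Parental Leave — status full-time ✓ (not excluded); service 491 days ≥ 9 months (≈270 days) ✓; site Reno ✗ (not Denver, Leeds, or Spokane) → not eligible.
401(k) Plan — status full-time ✓; no waiver, service 491 days ≥ 1 month (≈30 days) ✓; grade P1 < P5 ✗ → not eligible.
Wellness Stipend — status full-time ✓; rating 3 ≥ 2 ✓; 37 hrs/wk ≥ 30 ✓ → eligible.
Floating Holidays — status full-time ✓; service 491 days ≥ 90 days ✓; age 18 < 25 ✗ → not eligible.
Childcare Subsidy — status full-time ✓; service 491 days ≥ 12 months (≈360 days) ✓; dept Logistics ✓ → eligible.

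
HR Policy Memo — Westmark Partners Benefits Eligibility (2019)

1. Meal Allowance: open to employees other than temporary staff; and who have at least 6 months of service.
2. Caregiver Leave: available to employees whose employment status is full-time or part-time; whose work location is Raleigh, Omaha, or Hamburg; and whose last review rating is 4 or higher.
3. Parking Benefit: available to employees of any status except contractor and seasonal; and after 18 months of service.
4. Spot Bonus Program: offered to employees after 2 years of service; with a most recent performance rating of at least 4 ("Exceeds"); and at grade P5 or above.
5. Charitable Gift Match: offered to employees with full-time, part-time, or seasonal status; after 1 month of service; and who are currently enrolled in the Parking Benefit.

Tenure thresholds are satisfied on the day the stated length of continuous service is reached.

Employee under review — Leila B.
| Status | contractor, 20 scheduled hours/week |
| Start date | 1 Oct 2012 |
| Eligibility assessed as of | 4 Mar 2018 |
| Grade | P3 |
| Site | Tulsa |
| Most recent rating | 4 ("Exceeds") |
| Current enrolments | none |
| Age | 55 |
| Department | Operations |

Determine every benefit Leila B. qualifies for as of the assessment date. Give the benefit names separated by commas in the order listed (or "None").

Meal Allowance

Service from 1 Oct 2012 to 4 Mar 2018: 1980 days.
Meal Allowance — status contractor ✓ (not excluded); service 1980 days ≥ 6 months (≈180 days) ✓ → eligible.
Caregiver Leave — status contractor ✗ (requires full-time or part-time) → not eligible.
Parking Benefit — status contractor ✗ (excluded) → not eligible.
Spot Bonus Program — service 1980 days ≥ 2 years (≈730 days) ✓; rating 4 ≥ 4 ✓; grade P3 < P5 ✗ → not eligible.
Charitable Gift Match — status contractor ✗ (requires full-time, part-time, or seasonal) → not eligible.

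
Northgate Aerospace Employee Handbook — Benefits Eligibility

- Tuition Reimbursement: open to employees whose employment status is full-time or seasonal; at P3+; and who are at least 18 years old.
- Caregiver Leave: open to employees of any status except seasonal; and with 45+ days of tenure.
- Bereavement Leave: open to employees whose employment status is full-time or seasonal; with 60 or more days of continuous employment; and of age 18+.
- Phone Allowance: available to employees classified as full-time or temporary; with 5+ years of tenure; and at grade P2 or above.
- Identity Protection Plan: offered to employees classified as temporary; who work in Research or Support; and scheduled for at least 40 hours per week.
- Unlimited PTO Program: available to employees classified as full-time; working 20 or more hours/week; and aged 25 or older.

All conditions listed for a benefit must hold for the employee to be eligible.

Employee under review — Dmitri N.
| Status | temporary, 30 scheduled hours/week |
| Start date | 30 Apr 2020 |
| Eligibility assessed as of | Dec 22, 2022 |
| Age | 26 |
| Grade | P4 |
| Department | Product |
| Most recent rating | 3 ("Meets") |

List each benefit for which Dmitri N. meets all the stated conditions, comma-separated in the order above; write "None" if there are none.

Caregiver Leave

Service from 30 Apr 2020 to Dec 22, 2022: 966 days.
Tuition Reimbursement — status temporary ✗ (requires full-time or seasonal) → not eligible.
Caregiver Leave — status temporary ✓ (not excluded); service 966 days ≥ 45 days ✓ → eligible.
Bereavement Leave — status temporary ✗ (requires full-time or seasonal) → not eligible.
Phone Allowance — status temporary ✓; service 966 days < 5 years (≈1825 days) ✗ → not eligible.
Identity Protection Plan — status temporary ✓; dept Product ✗ → not eligible.
Unlimited PTO Program — status temporary ✗ (requires full-time) → not eligible.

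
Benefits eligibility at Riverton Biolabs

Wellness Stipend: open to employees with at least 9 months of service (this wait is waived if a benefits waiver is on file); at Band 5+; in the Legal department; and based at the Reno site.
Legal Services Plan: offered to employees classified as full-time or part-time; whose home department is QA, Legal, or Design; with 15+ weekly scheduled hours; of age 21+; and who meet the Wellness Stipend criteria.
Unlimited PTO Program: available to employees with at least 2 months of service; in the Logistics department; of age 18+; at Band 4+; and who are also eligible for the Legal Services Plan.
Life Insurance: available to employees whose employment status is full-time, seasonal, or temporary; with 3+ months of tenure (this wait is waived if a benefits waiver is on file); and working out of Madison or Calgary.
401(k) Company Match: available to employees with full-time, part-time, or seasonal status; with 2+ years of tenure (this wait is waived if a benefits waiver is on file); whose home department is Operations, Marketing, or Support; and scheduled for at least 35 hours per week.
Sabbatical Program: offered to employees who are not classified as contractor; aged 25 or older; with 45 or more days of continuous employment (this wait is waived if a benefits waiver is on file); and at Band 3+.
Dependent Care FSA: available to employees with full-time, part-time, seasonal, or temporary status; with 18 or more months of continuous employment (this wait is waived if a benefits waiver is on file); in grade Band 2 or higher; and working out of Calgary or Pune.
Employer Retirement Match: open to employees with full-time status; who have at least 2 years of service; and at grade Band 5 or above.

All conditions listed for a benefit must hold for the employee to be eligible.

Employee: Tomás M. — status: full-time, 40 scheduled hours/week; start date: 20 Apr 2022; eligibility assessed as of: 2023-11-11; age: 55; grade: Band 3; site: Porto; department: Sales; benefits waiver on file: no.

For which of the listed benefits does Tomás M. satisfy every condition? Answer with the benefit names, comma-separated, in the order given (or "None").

Service from 20 Apr 2022 to 2023-11-11: 570 days.
Wellness Stipend — no waiver, service 570 days ≥ 9 months (≈270 days) ✓; grade Band 3 < Band 5 ✗ → not eligible.
Legal Services Plan — status full-time ✓; dept Sales ✗ → not eligible.
Unlimited PTO Program — service 570 days ≥ 2 months (≈60 days) ✓; dept Sales ✗ → not eligible.
Life Insurance — status full-time ✓; no waiver, service 570 days ≥ 3 months (≈90 days) ✓; site Porto ✗ (not Madison or Calgary) → not eligible.
401(k) Company Match — status full-time ✓; no waiver, service 570 days < 2 years (≈730 days) ✗ → not eligible.
Sabbatical Program — status full-time ✓ (not excluded); age 55 ≥ 25 ✓; no waiver, service 570 days ≥ 45 days ✓; grade Band 3 ≥ Band 3 ✓ → eligible.
Dependent Care FSA — status full-time ✓; no waiver, service 570 days ≥ 18 months (≈540 days) ✓; grade Band 3 ≥ Band 2 ✓; site Porto ✗ (not Calgary or Pune) → not eligible.
Employer Retirement Match — status full-time ✓; service 570 days < 2 years (≈730 days) ✗ → not eligible.

Sabbatical Program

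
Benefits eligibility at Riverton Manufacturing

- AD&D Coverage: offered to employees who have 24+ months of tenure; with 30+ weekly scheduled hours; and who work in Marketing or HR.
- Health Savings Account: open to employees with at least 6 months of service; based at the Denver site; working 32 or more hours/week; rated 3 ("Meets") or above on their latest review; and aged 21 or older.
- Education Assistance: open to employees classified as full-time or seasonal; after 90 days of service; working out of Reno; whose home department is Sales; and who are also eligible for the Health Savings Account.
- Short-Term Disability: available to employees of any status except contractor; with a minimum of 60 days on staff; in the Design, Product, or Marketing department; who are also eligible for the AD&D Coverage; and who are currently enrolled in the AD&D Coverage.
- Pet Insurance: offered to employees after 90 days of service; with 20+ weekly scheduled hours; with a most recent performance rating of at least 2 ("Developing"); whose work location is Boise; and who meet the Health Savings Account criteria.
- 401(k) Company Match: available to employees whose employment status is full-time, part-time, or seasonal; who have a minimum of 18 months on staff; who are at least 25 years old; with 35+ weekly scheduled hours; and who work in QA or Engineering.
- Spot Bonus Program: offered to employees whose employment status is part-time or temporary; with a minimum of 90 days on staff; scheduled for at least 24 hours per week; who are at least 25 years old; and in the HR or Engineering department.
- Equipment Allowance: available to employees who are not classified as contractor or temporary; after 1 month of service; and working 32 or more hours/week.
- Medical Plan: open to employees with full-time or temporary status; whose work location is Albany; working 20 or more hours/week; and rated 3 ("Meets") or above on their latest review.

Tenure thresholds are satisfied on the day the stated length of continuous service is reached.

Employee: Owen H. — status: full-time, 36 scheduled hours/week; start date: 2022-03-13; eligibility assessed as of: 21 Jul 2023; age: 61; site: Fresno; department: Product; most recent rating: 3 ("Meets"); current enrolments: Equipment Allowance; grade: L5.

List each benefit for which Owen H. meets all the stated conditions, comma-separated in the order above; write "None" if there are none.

Service from 2022-03-13 to 21 Jul 2023: 495 days.
AD&D Coverage — service 495 days < 24 months (≈720 days) ✗ → not eligible.
Health Savings Account — service 495 days ≥ 6 months (≈180 days) ✓; site Fresno ✗ (not Denver) → not eligible.
Education Assistance — status full-time ✓; service 495 days ≥ 90 days ✓; site Fresno ✗ (not Reno) → not eligible.
Short-Term Disability — status full-time ✓ (not excluded); service 495 days ≥ 60 days ✓; dept Product ✓; not eligible for AD&D Coverage ✗ → not eligible.
Pet Insurance — service 495 days ≥ 90 days ✓; 36 hrs/wk ≥ 20 ✓; rating 3 ≥ 2 ✓; site Fresno ✗ (not Boise) → not eligible.
401(k) Company Match — status full-time ✓; service 495 days < 18 months (≈540 days) ✗ → not eligible.
Spot Bonus Program — status full-time ✗ (requires part-time or temporary) → not eligible.
Equipment Allowance — status full-time ✓ (not excluded); service 495 days ≥ 1 month (≈30 days) ✓; 36 hrs/wk ≥ 32 ✓ → eligible.
Medical Plan — status full-time ✓; site Fresno ✗ (not Albany) → not eligible.

Equipment Allowance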